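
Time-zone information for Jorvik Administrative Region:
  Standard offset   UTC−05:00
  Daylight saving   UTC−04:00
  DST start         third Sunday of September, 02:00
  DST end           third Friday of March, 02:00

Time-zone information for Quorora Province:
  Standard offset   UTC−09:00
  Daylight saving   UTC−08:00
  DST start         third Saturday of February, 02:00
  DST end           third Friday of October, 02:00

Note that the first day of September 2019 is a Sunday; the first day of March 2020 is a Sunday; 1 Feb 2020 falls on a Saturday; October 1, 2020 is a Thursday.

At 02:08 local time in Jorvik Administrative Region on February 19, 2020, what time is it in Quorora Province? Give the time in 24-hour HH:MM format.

22:08

1 September 2019 is a Sunday, so the first Sunday is September 1 and the third is September 15.
1 March 2020 is a Sunday, so the first Friday is March 6 and the third is March 20.
February 19, 2020 falls between 15 September 2019 and 20 March 2020, so daylight saving is in effect and Jorvik Administrative Region is at UTC−04:00.
02:08 Jorvik Administrative Region + 4h = 06:08 UTC.
1 February 2020 is a Saturday, so the first Saturday is February 1 and the third is February 15.
1 October 2020 is a Thursday, so the first Friday is October 2 and the third is October 16.
At the standard offset (UTC−09:00), 06:08 UTC − 9h = 21:08 Quorora Province standard time (rolling into the previous day, 18 February 2020).
The standard-time date in Quorora Province, February 18, 2020, lies within the daylight-saving period (15 February – 16 October), so Quorora Province is on daylight time, UTC−08:00.
06:08 UTC − 8h = 22:08 Quorora Province (rolling into the previous day, 18 February 2020).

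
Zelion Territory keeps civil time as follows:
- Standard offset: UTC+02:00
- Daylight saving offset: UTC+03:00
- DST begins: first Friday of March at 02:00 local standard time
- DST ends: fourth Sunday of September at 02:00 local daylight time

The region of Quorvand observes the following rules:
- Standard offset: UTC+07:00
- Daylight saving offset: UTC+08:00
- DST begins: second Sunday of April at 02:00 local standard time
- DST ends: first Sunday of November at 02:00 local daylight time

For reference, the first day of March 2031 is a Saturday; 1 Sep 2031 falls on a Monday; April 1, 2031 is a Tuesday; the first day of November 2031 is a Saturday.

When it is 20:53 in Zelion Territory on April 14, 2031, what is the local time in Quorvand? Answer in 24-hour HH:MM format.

1 March 2031 is a Saturday, so the first Friday is March 7.
1 September 2031 is a Monday, so the first Sunday is September 7 and the fourth is September 28.
April 14, 2031 lies within the daylight-saving period (7 March – 28 September), so Zelion Territory is on daylight time, UTC+03:00.
20:53 Zelion Territory − 3h = 17:53 UTC.
1 April 2031 is a Tuesday, so the first Sunday is April 6 and the second is April 13.
1 November 2031 is a Saturday, so the first Sunday is November 2.
At the standard offset (UTC+07:00), 17:53 UTC + 7h = 00:53 Quorvand standard time (rolling into the next day, 15 April 2031).
The standard-time date in Quorvand, April 15, 2031, falls between 13 April and 2 November, so daylight saving is in effect and Quorvand is at UTC+08:00.
17:53 UTC + 8h = 01:53 Quorvand (rolling into the next day, 15 April 2031).

01:53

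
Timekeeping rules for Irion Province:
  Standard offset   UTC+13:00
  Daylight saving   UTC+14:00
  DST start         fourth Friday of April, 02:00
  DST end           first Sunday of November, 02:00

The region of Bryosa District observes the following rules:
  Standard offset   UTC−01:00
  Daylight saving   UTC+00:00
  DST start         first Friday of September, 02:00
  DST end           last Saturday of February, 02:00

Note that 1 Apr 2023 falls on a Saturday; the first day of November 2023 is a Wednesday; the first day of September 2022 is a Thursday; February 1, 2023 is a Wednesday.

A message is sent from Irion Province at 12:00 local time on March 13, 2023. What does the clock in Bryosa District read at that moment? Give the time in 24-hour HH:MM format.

1 April 2023 is a Saturday, so the first Friday is April 7 and the fourth is April 28.
1 November 2023 is a Wednesday, so the first Sunday is November 5.
March 13, 2023 is outside the daylight-saving period (28 April – 5 November), so Irion Province is on standard time, UTC+13:00.
12:00 Irion Province − 13h = 23:00 UTC (rolling into the previous day, 12 March 2023).
1 September 2022 is a Thursday, so the first Friday is September 2.
1 February 2023 is a Wednesday, so Saturdays fall on 4, 11, 18, 25; the last is February 25.
At the standard offset (UTC−01:00), 23:00 UTC − 1h = 22:00 Bryosa District standard time.
The standard-time date in Bryosa District, March 12, 2023, does not fall between 2 September 2022 and 25 February 2023, so daylight saving is not in effect and Bryosa District is at UTC−01:00.
23:00 UTC − 1h = 22:00 Bryosa District.

22:00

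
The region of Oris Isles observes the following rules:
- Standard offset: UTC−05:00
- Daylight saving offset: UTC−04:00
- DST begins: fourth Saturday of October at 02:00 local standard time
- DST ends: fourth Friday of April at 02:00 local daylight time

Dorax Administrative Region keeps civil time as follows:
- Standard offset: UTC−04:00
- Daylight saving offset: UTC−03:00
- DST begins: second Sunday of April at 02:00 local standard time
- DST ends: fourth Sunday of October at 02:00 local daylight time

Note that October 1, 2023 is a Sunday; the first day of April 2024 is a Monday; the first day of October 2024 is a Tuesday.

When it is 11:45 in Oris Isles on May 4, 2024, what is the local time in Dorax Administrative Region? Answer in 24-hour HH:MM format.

13:45

1 October 2023 is a Sunday, so the first Saturday is October 7 and the fourth is October 28.
1 April 2024 is a Monday, so the first Friday is April 5 and the fourth is April 26.
Daylight saving runs 28 October 2023 – 26 April 2024; May 4, 2024 is outside that window, so Oris Isles is on standard time at UTC−05:00.
11:45 Oris Isles + 5h = 16:45 UTC.
1 April 2024 is a Monday, so the first Sunday is April 7 and the second is April 14.
1 October 2024 is a Tuesday, so the first Sunday is October 6 and the fourth is October 27.
At the standard offset (UTC−04:00), 16:45 UTC − 4h = 12:45 Dorax Administrative Region standard time.
The standard-time date in Dorax Administrative Region, May 4, 2024, lies within the daylight-saving period (14 April – 27 October), so Dorax Administrative Region is on daylight time, UTC−03:00.
16:45 UTC − 3h = 13:45 Dorax Administrative Region.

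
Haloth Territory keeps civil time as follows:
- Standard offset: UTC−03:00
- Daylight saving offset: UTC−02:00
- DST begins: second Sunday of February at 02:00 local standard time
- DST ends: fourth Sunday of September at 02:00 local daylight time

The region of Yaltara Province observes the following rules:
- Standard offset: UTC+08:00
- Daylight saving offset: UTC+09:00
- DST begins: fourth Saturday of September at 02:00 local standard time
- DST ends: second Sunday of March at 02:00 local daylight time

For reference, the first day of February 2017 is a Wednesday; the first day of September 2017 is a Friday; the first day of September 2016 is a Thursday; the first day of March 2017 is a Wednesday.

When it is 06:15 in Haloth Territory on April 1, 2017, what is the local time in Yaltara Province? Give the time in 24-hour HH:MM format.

16:15

1 February 2017 is a Wednesday, so the first Sunday is February 5 and the second is February 12.
1 September 2017 is a Friday, so the first Sunday is September 3 and the fourth is September 24.
April 1, 2017 falls between 12 February and 24 September, so daylight saving is in effect and Haloth Territory is at UTC−02:00.
06:15 Haloth Territory + 2h = 08:15 UTC.
1 September 2016 is a Thursday, so the first Saturday is September 3 and the fourth is September 24.
1 March 2017 is a Wednesday, so the first Sunday is March 5 and the second is March 12.
At the standard offset (UTC+08:00), 08:15 UTC + 8h = 16:15 Yaltara Province standard time.
The standard-time date in Yaltara Province, April 1, 2017, is outside the daylight-saving period (24 September 2016 – 12 March 2017), so Yaltara Province is on standard time, UTC+08:00.
08:15 UTC + 8h = 16:15 Yaltara Province.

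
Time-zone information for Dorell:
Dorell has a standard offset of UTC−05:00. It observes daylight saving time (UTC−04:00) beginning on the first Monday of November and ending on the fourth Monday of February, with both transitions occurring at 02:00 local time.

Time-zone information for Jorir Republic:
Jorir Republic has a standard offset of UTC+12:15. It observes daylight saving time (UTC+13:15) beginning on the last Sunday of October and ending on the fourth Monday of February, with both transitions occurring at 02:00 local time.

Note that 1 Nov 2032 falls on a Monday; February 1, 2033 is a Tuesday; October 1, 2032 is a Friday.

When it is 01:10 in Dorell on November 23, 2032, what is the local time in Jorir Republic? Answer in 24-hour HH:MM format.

1 November 2032 is a Monday, so the first Monday is November 1.
1 February 2033 is a Tuesday, so the first Monday is February 7 and the fourth is February 28.
Daylight saving runs 1 November 2032 – 28 February 2033; November 23, 2032 is inside that window, so Dorell is at UTC−04:00.
01:10 Dorell + 4h = 05:10 UTC.
1 October 2032 is a Friday, so Sundays fall on 3, 10, 17, 24, 31; the last is October 31.
1 February 2033 is a Tuesday, so the first Monday is February 7 and the fourth is February 28.
At the standard offset (UTC+12:15), 05:10 UTC + 12h15m = 17:25 Jorir Republic standard time.
Daylight saving runs 31 October 2032 – 28 February 2033; the standard-time date in Jorir Republic, November 23, 2032, is inside that window, so Jorir Republic is at UTC+13:15.
05:10 UTC + 13h15m = 18:25 Jorir Republic.

18:25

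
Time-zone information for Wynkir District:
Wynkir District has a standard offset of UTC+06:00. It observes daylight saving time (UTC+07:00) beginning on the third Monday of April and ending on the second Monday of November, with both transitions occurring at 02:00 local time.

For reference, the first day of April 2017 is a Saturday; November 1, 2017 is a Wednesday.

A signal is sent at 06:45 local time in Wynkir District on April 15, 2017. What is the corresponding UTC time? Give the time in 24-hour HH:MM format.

1 April 2017 is a Saturday, so the first Monday is April 3 and the third is April 17.
1 November 2017 is a Wednesday, so the first Monday is November 6 and the second is November 13.
April 15, 2017 does not fall between 17 April and 13 November, so daylight saving is not in effect and Wynkir District is at UTC+06:00.
06:45 local − 6h = 00:45 UTC.

00:45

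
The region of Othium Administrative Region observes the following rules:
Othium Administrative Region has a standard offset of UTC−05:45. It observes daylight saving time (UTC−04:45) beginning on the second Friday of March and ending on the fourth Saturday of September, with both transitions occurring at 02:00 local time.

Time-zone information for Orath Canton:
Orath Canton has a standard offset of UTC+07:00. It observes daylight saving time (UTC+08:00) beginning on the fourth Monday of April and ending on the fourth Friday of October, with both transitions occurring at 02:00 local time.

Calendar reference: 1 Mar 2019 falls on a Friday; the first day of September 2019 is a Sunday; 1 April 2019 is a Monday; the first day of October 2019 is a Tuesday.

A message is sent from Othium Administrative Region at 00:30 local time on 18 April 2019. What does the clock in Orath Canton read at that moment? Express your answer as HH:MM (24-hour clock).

12:15

1 March 2019 is a Friday, so the first Friday is March 1 and the second is March 8.
1 September 2019 is a Sunday, so the first Saturday is September 7 and the fourth is September 28.
Daylight saving runs 8 March – 28 September; 18 April 2019 is inside that window, so Othium Administrative Region is at UTC−04:45.
00:30 Othium Administrative Region + 4h45m = 05:15 UTC.
1 April 2019 is a Monday, so the first Monday is April 1 and the fourth is April 22.
1 October 2019 is a Tuesday, so the first Friday is October 4 and the fourth is October 25.
At the standard offset (UTC+07:00), 05:15 UTC + 7h = 12:15 Orath Canton standard time.
The standard-time date in Orath Canton, 18 April 2019, is outside the daylight-saving period (22 April – 25 October), so Orath Canton is on standard time, UTC+07:00.
05:15 UTC + 7h = 12:15 Orath Canton.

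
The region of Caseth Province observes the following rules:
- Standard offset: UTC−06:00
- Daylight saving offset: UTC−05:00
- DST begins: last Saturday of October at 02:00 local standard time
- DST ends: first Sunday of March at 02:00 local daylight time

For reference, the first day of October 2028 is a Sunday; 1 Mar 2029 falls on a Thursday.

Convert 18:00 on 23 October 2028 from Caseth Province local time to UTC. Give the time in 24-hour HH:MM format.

1 October 2028 is a Sunday, so Saturdays fall on 7, 14, 21, 28; the last is October 28.
1 March 2029 is a Thursday, so the first Sunday is March 4.
23 October 2028 is outside the daylight-saving period (28 October 2028 – 4 March 2029), so Caseth Province is on standard time, UTC−06:00.
18:00 local + 6h = 00:00 UTC (rolling into the next day, 24 October 2028).

00:00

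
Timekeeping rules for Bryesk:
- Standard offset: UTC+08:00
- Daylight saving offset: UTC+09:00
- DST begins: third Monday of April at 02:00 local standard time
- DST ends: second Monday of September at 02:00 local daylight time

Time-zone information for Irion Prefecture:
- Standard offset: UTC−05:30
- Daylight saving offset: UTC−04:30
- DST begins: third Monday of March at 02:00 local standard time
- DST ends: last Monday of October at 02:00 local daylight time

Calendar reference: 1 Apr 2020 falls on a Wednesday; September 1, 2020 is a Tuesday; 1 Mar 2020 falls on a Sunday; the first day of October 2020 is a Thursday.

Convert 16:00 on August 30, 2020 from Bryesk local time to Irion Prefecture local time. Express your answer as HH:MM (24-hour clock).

1 April 2020 is a Wednesday, so the first Monday is April 6 and the third is April 20.
1 September 2020 is a Tuesday, so the first Monday is September 7 and the second is September 14.
Daylight saving runs 20 April – 14 September; August 30, 2020 is inside that window, so Bryesk is at UTC+09:00.
16:00 Bryesk − 9h = 07:00 UTC.
1 March 2020 is a Sunday, so the first Monday is March 2 and the third is March 16.
1 October 2020 is a Thursday, so Mondays fall on 5, 12, 19, 26; the last is October 26.
At the standard offset (UTC−05:30), 07:00 UTC − 5h30m = 01:30 Irion Prefecture standard time.
The standard-time date in Irion Prefecture, August 30, 2020, falls between 16 March and 26 October, so daylight saving is in effect and Irion Prefecture is at UTC−04:30.
07:00 UTC − 4h30m = 02:30 Irion Prefecture.

02:30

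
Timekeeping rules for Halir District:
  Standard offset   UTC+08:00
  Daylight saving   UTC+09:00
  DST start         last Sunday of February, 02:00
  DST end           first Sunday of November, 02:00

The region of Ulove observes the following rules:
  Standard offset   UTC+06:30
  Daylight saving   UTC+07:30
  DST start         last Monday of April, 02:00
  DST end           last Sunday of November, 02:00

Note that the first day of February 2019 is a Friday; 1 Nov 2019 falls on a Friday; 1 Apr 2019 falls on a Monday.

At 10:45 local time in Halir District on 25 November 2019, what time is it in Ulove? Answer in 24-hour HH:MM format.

09:15

1 February 2019 is a Friday, so Sundays fall on 3, 10, 17, 24; the last is February 24.
1 November 2019 is a Friday, so the first Sunday is November 3.
25 November 2019 does not fall between 24 February and 3 November, so daylight saving is not in effect and Halir District is at UTC+08:00.
10:45 Halir District − 8h = 02:45 UTC.
1 April 2019 is a Monday, so Mondays fall on 1, 8, 15, 22, 29; the last is April 29.
1 November 2019 is a Friday, so Sundays fall on 3, 10, 17, 24; the last is November 24.
At the standard offset (UTC+06:30), 02:45 UTC + 6h30m = 09:15 Ulove standard time.
Daylight saving runs 29 April – 24 November; the standard-time date in Ulove, 25 November 2019, is outside that window, so Ulove is on standard time at UTC+06:30.
02:45 UTC + 6h30m = 09:15 Ulove.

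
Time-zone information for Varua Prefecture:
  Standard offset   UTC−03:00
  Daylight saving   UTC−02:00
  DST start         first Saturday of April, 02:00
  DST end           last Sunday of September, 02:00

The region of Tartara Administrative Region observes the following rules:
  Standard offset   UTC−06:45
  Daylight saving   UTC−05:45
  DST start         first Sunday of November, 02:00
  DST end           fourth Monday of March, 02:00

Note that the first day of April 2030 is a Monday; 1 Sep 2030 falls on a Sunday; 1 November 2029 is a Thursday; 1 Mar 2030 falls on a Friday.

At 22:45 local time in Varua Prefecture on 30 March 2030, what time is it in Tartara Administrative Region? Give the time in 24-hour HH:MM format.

19:00

1 April 2030 is a Monday, so the first Saturday is April 6.
1 September 2030 is a Sunday, so Sundays fall on 1, 8, 15, 22, 29; the last is September 29.
Daylight saving runs 6 April – 29 September; 30 March 2030 is outside that window, so Varua Prefecture is on standard time at UTC−03:00.
22:45 Varua Prefecture + 3h = 01:45 UTC (rolling into the next day, 31 March 2030).
1 November 2029 is a Thursday, so the first Sunday is November 4.
1 March 2030 is a Friday, so the first Monday is March 4 and the fourth is March 25.
At the standard offset (UTC−06:45), 01:45 UTC − 6h45m = 19:00 Tartara Administrative Region standard time (rolling into the previous day, 30 March 2030).
The standard-time date in Tartara Administrative Region, 30 March 2030, does not fall between 4 November 2029 and 25 March 2030, so daylight saving is not in effect and Tartara Administrative Region is at UTC−06:45.
01:45 UTC − 6h45m = 19:00 Tartara Administrative Region (rolling into the previous day, 30 March 2030).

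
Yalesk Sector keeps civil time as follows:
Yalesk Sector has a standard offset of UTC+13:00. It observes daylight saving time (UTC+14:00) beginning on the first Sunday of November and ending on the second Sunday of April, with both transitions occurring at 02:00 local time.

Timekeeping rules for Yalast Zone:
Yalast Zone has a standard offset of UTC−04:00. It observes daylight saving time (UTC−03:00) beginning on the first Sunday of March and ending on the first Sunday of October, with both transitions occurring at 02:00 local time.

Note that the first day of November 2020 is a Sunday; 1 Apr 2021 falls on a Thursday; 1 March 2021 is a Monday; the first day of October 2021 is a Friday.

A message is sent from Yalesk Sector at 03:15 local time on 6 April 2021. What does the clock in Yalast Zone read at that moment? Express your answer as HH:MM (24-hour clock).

1 November 2020 is a Sunday, so the first Sunday is November 1.
1 April 2021 is a Thursday, so the first Sunday is April 4 and the second is April 11.
6 April 2021 lies within the daylight-saving period (1 November 2020 – 11 April 2021), so Yalesk Sector is on daylight time, UTC+14:00.
03:15 Yalesk Sector − 14h = 13:15 UTC (rolling into the previous day, 5 April 2021).
1 March 2021 is a Monday, so the first Sunday is March 7.
1 October 2021 is a Friday, so the first Sunday is October 3.
At the standard offset (UTC−04:00), 13:15 UTC − 4h = 09:15 Yalast Zone standard time.
Daylight saving runs 7 March – 3 October; the standard-time date in Yalast Zone, 5 April 2021, is inside that window, so Yalast Zone is at UTC−03:00.
13:15 UTC − 3h = 10:15 Yalast Zone.

10:15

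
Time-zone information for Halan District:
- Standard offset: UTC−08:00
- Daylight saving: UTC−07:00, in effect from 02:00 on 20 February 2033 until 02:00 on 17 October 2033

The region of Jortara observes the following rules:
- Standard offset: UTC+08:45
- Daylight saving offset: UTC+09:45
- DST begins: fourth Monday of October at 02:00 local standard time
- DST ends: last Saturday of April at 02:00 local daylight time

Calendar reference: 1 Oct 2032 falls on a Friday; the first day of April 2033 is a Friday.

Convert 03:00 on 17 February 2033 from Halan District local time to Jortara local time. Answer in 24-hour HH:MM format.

20:45

17 February 2033 is outside the daylight-saving period (20 February – 17 October), so Halan District is on standard time, UTC−08:00.
03:00 Halan District + 8h = 11:00 UTC.
1 October 2032 is a Friday, so the first Monday is October 4 and the fourth is October 25.
1 April 2033 is a Friday, so Saturdays fall on 2, 9, 16, 23, 30; the last is April 30.
At the standard offset (UTC+08:45), 11:00 UTC + 8h45m = 19:45 Jortara standard time.
The standard-time date in Jortara, 17 February 2033, lies within the daylight-saving period (25 October 2032 – 30 April 2033), so Jortara is on daylight time, UTC+09:45.
11:00 UTC + 9h45m = 20:45 Jortara.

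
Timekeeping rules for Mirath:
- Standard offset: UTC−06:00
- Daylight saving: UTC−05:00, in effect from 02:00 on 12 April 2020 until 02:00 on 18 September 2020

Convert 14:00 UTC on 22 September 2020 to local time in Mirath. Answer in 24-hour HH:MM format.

08:00

At the standard offset (UTC−06:00), 14:00 UTC − 6h = 08:00 Mirath standard time.
Daylight saving runs 12 April – 18 September; the standard-time date in Mirath, 22 September 2020, is outside that window, so Mirath is on standard time at UTC−06:00.
14:00 UTC − 6h = 08:00 local.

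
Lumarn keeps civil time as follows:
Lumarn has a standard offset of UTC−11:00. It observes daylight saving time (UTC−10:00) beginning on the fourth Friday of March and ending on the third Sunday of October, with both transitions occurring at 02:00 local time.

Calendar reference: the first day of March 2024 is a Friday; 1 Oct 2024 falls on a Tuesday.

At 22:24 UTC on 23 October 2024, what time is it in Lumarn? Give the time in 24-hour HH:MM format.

11:24

1 March 2024 is a Friday, so the first Friday is March 1 and the fourth is March 22.
1 October 2024 is a Tuesday, so the first Sunday is October 6 and the third is October 20.
At the standard offset (UTC−11:00), 22:24 UTC − 11h = 11:24 Lumarn standard time.
Daylight saving runs 22 March – 20 October; the standard-time date in Lumarn, 23 October 2024, is outside that window, so Lumarn is on standard time at UTC−11:00.
22:24 UTC − 11h = 11:24 local.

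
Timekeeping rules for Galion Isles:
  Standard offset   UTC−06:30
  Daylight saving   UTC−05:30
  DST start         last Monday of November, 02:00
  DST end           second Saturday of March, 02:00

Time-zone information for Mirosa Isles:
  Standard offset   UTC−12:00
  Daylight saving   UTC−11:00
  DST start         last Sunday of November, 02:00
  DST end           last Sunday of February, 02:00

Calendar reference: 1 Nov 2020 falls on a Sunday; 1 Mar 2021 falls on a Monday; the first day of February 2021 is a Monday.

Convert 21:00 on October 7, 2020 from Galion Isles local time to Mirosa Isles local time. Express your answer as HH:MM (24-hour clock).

15:30

1 November 2020 is a Sunday, so Mondays fall on 2, 9, 16, 23, 30; the last is November 30.
1 March 2021 is a Monday, so the first Saturday is March 6 and the second is March 13.
October 7, 2020 is outside the daylight-saving period (30 November 2020 – 13 March 2021), so Galion Isles is on standard time, UTC−06:30.
21:00 Galion Isles + 6h30m = 03:30 UTC (rolling into the next day, 8 October 2020).
1 November 2020 is a Sunday, so Sundays fall on 1, 8, 15, 22, 29; the last is November 29.
1 February 2021 is a Monday, so Sundays fall on 7, 14, 21, 28; the last is February 28.
At the standard offset (UTC−12:00), 03:30 UTC − 12h = 15:30 Mirosa Isles standard time (rolling into the previous day, 7 October 2020).
The standard-time date in Mirosa Isles, October 7, 2020, does not fall between 29 November 2020 and 28 February 2021, so daylight saving is not in effect and Mirosa Isles is at UTC−12:00.
03:30 UTC − 12h = 15:30 Mirosa Isles (rolling into the previous day, 7 October 2020).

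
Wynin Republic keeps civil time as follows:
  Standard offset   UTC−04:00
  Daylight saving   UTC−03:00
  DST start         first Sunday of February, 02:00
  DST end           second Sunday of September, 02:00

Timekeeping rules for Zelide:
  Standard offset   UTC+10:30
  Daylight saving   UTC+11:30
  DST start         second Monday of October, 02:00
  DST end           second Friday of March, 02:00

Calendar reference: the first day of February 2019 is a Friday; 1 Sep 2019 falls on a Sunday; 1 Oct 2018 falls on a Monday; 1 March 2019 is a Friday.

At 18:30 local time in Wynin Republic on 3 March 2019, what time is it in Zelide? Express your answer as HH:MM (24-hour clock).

09:00

1 February 2019 is a Friday, so the first Sunday is February 3.
1 September 2019 is a Sunday, so the first Sunday is September 1 and the second is September 8.
Daylight saving runs 3 February – 8 September; 3 March 2019 is inside that window, so Wynin Republic is at UTC−03:00.
18:30 Wynin Republic + 3h = 21:30 UTC.
1 October 2018 is a Monday, so the first Monday is October 1 and the second is October 8.
1 March 2019 is a Friday, so the first Friday is March 1 and the second is March 8.
At the standard offset (UTC+10:30), 21:30 UTC + 10h30m = 08:00 Zelide standard time (rolling into the next day, 4 March 2019).
The standard-time date in Zelide, 4 March 2019, lies within the daylight-saving period (8 October 2018 – 8 March 2019), so Zelide is on daylight time, UTC+11:30.
21:30 UTC + 11h30m = 09:00 Zelide (rolling into the next day, 4 March 2019).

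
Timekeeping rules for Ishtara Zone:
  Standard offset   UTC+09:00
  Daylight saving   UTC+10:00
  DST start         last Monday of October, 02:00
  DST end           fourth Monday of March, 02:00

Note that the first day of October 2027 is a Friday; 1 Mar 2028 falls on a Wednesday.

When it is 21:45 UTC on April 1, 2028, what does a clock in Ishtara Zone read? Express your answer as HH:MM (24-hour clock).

06:45

1 October 2027 is a Friday, so Mondays fall on 4, 11, 18, 25; the last is October 25.
1 March 2028 is a Wednesday, so the first Monday is March 6 and the fourth is March 27.
At the standard offset (UTC+09:00), 21:45 UTC + 9h = 06:45 Ishtara Zone standard time (rolling into the next day, 2 April 2028).
Daylight saving runs 25 October 2027 – 27 March 2028; the standard-time date in Ishtara Zone, April 2, 2028, is outside that window, so Ishtara Zone is on standard time at UTC+09:00.
21:45 UTC + 9h = 06:45 local (rolling into the next day, 2 April 2028).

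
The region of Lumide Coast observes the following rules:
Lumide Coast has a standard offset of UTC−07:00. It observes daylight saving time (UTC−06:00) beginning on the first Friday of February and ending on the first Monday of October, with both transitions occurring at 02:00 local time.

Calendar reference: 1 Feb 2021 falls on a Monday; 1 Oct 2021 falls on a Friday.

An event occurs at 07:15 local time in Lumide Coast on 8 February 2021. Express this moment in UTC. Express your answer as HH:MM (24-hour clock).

1 February 2021 is a Monday, so the first Friday is February 5.
1 October 2021 is a Friday, so the first Monday is October 4.
Daylight saving runs 5 February – 4 October; 8 February 2021 is inside that window, so Lumide Coast is at UTC−06:00.
07:15 local + 6h = 13:15 UTC.

13:15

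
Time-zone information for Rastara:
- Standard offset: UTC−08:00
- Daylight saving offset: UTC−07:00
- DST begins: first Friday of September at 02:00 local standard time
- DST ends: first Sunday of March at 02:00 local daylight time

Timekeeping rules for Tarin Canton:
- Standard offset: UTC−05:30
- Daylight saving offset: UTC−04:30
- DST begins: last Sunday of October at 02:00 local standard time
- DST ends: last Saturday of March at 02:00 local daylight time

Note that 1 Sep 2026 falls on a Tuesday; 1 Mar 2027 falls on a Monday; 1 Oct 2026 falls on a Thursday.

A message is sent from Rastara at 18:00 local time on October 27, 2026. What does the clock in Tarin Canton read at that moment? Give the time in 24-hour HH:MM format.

1 September 2026 is a Tuesday, so the first Friday is September 4.
1 March 2027 is a Monday, so the first Sunday is March 7.
Daylight saving runs 4 September 2026 – 7 March 2027; October 27, 2026 is inside that window, so Rastara is at UTC−07:00.
18:00 Rastara + 7h = 01:00 UTC (rolling into the next day, 28 October 2026).
1 October 2026 is a Thursday, so Sundays fall on 4, 11, 18, 25; the last is October 25.
1 March 2027 is a Monday, so Saturdays fall on 6, 13, 20, 27; the last is March 27.
At the standard offset (UTC−05:30), 01:00 UTC − 5h30m = 19:30 Tarin Canton standard time (rolling into the previous day, 27 October 2026).
The standard-time date in Tarin Canton, October 27, 2026, lies within the daylight-saving period (25 October 2026 – 27 March 2027), so Tarin Canton is on daylight time, UTC−04:30.
01:00 UTC − 4h30m = 20:30 Tarin Canton (rolling into the previous day, 27 October 2026).

20:30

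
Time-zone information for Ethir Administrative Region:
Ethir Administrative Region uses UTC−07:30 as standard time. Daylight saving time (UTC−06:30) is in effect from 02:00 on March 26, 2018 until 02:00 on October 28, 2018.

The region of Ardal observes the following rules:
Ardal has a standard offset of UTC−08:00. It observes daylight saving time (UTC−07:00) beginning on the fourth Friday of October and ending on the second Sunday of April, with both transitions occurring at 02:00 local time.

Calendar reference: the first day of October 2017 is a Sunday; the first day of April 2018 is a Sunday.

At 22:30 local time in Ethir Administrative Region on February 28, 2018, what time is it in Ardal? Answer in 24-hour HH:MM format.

23:00

February 28, 2018 is outside the daylight-saving period (26 March – 28 October), so Ethir Administrative Region is on standard time, UTC−07:30.
22:30 Ethir Administrative Region + 7h30m = 06:00 UTC (rolling into the next day, 1 March 2018).
1 October 2017 is a Sunday, so the first Friday is October 6 and the fourth is October 27.
1 April 2018 is a Sunday, so the first Sunday is April 1 and the second is April 8.
At the standard offset (UTC−08:00), 06:00 UTC − 8h = 22:00 Ardal standard time (rolling into the previous day, 28 February 2018).
The standard-time date in Ardal, February 28, 2018, falls between 27 October 2017 and 8 April 2018, so daylight saving is in effect and Ardal is at UTC−07:00.
06:00 UTC − 7h = 23:00 Ardal (rolling into the previous day, 28 February 2018).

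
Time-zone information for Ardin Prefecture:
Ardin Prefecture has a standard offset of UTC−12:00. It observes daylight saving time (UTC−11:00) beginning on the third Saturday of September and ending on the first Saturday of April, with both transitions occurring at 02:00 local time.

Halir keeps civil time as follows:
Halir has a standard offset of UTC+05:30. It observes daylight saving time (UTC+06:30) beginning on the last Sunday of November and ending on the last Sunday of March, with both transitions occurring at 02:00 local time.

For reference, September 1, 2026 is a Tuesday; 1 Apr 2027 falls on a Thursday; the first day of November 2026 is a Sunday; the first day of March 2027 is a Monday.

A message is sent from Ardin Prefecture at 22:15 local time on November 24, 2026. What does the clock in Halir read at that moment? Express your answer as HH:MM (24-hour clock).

14:45

1 September 2026 is a Tuesday, so the first Saturday is September 5 and the third is September 19.
1 April 2027 is a Thursday, so the first Saturday is April 3.
Daylight saving runs 19 September 2026 – 3 April 2027; November 24, 2026 is inside that window, so Ardin Prefecture is at UTC−11:00.
22:15 Ardin Prefecture + 11h = 09:15 UTC (rolling into the next day, 25 November 2026).
1 November 2026 is a Sunday, so Sundays fall on 1, 8, 15, 22, 29; the last is November 29.
1 March 2027 is a Monday, so Sundays fall on 7, 14, 21, 28; the last is March 28.
At the standard offset (UTC+05:30), 09:15 UTC + 5h30m = 14:45 Halir standard time.
Daylight saving runs 29 November 2026 – 28 March 2027; the standard-time date in Halir, November 25, 2026, is outside that window, so Halir is on standard time at UTC+05:30.
09:15 UTC + 5h30m = 14:45 Halir.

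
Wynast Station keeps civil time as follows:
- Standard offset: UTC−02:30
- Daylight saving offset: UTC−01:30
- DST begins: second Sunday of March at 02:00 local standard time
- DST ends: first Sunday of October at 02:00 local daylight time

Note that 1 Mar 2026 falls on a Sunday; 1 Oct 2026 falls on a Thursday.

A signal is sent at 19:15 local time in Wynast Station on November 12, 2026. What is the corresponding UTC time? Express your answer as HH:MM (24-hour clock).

1 March 2026 is a Sunday, so the first Sunday is March 1 and the second is March 8.
1 October 2026 is a Thursday, so the first Sunday is October 4.
November 12, 2026 is outside the daylight-saving period (8 March – 4 October), so Wynast Station is on standard time, UTC−02:30.
19:15 local + 2h30m = 21:45 UTC.

21:45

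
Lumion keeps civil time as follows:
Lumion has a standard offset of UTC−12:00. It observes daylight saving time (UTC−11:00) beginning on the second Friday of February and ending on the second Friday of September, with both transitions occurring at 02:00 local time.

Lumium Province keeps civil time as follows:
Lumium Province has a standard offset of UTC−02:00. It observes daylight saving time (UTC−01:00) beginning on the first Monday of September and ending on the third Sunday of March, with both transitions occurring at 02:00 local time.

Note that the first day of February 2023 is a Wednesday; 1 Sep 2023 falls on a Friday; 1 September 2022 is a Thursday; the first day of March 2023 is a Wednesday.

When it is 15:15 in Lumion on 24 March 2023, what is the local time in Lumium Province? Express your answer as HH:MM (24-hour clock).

00:15

1 February 2023 is a Wednesday, so the first Friday is February 3 and the second is February 10.
1 September 2023 is a Friday, so the first Friday is September 1 and the second is September 8.
24 March 2023 falls between 10 February and 8 September, so daylight saving is in effect and Lumion is at UTC−11:00.
15:15 Lumion + 11h = 02:15 UTC (rolling into the next day, 25 March 2023).
1 September 2022 is a Thursday, so the first Monday is September 5.
1 March 2023 is a Wednesday, so the first Sunday is March 5 and the third is March 19.
At the standard offset (UTC−02:00), 02:15 UTC − 2h = 00:15 Lumium Province standard time.
The standard-time date in Lumium Province, 25 March 2023, does not fall between 5 September 2022 and 19 March 2023, so daylight saving is not in effect and Lumium Province is at UTC−02:00.
02:15 UTC − 2h = 00:15 Lumium Province.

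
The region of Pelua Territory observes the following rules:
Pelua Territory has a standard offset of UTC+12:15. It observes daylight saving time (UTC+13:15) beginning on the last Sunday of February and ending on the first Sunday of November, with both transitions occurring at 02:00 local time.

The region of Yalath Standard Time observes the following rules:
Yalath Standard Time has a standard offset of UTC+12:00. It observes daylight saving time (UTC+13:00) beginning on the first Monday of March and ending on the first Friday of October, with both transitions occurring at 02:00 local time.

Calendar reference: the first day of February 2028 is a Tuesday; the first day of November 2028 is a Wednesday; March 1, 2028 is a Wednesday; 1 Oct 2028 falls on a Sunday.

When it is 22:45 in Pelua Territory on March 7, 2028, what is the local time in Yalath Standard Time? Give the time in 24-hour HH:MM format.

1 February 2028 is a Tuesday, so Sundays fall on 6, 13, 20, 27; the last is February 27.
1 November 2028 is a Wednesday, so the first Sunday is November 5.
March 7, 2028 falls between 27 February and 5 November, so daylight saving is in effect and Pelua Territory is at UTC+13:15.
22:45 Pelua Territory − 13h15m = 09:30 UTC.
1 March 2028 is a Wednesday, so the first Monday is March 6.
1 October 2028 is a Sunday, so the first Friday is October 6.
At the standard offset (UTC+12:00), 09:30 UTC + 12h = 21:30 Yalath Standard Time standard time.
The standard-time date in Yalath Standard Time, March 7, 2028, lies within the daylight-saving period (6 March – 6 October), so Yalath Standard Time is on daylight time, UTC+13:00.
09:30 UTC + 13h = 22:30 Yalath Standard Time.

22:30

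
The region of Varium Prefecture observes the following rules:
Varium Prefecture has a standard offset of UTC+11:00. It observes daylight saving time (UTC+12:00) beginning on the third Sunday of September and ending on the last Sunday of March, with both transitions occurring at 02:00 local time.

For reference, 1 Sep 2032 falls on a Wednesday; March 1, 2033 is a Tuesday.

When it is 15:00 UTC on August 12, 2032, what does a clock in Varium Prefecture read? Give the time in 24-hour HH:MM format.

02:00

1 September 2032 is a Wednesday, so the first Sunday is September 5 and the third is September 19.
1 March 2033 is a Tuesday, so Sundays fall on 6, 13, 20, 27; the last is March 27.
At the standard offset (UTC+11:00), 15:00 UTC + 11h = 02:00 Varium Prefecture standard time (rolling into the next day, 13 August 2032).
The standard-time date in Varium Prefecture, August 13, 2032, does not fall between 19 September 2032 and 27 March 2033, so daylight saving is not in effect and Varium Prefecture is at UTC+11:00.
15:00 UTC + 11h = 02:00 local (rolling into the next day, 13 August 2032).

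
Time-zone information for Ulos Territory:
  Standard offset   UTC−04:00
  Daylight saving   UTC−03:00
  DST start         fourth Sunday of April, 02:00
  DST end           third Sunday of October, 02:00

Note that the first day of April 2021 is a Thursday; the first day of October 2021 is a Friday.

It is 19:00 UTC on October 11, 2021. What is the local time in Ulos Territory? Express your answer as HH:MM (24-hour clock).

1 April 2021 is a Thursday, so the first Sunday is April 4 and the fourth is April 25.
1 October 2021 is a Friday, so the first Sunday is October 3 and the third is October 17.
At the standard offset (UTC−04:00), 19:00 UTC − 4h = 15:00 Ulos Territory standard time.
The standard-time date in Ulos Territory, October 11, 2021, falls between 25 April and 17 October, so daylight saving is in effect and Ulos Territory is at UTC−03:00.
19:00 UTC − 3h = 16:00 local.

16:00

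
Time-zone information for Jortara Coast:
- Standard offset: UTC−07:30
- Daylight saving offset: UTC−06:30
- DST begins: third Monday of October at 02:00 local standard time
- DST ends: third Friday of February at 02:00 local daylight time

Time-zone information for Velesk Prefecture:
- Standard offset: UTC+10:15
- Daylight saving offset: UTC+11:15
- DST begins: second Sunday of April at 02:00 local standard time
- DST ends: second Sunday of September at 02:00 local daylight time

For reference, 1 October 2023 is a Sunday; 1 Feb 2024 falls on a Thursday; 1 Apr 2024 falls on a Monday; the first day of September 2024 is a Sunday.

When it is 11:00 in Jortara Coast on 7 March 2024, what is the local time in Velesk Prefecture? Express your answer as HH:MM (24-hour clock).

1 October 2023 is a Sunday, so the first Monday is October 2 and the third is October 16.
1 February 2024 is a Thursday, so the first Friday is February 2 and the third is February 16.
7 March 2024 does not fall between 16 October 2023 and 16 February 2024, so daylight saving is not in effect and Jortara Coast is at UTC−07:30.
11:00 Jortara Coast + 7h30m = 18:30 UTC.
1 April 2024 is a Monday, so the first Sunday is April 7 and the second is April 14.
1 September 2024 is a Sunday, so the first Sunday is September 1 and the second is September 8.
At the standard offset (UTC+10:15), 18:30 UTC + 10h15m = 04:45 Velesk Prefecture standard time (rolling into the next day, 8 March 2024).
Daylight saving runs 14 April – 8 September; the standard-time date in Velesk Prefecture, 8 March 2024, is outside that window, so Velesk Prefecture is on standard time at UTC+10:15.
18:30 UTC + 10h15m = 04:45 Velesk Prefecture (rolling into the next day, 8 March 2024).

04:45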